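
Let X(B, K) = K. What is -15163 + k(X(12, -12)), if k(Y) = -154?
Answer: -15317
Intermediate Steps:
-15163 + k(X(12, -12)) = -15163 - 154 = -15317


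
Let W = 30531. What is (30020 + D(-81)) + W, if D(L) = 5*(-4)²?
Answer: 60631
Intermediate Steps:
D(L) = 80 (D(L) = 5*16 = 80)
(30020 + D(-81)) + W = (30020 + 80) + 30531 = 30100 + 30531 = 60631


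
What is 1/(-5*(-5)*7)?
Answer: 1/175 ≈ 0.0057143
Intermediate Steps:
1/(-5*(-5)*7) = 1/(25*7) = 1/175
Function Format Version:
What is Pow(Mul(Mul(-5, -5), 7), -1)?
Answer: Rational(1, 175) ≈ 0.0057143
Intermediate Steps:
Pow(Mul(Mul(-5, -5), 7), -1) = Pow(Mul(25, 7), -1) = Pow(175, -1) = Rational(1, 175)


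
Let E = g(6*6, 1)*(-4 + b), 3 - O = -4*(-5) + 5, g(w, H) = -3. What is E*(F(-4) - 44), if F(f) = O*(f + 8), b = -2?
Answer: -2376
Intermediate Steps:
O = -22 (O = 3 - (-4*(-5) + 5) = 3 - (20 + 5) = 3 - 1*25 = 3 - 25 = -22)
E = 18 (E = -3*(-4 - 2) = -3*(-6) = 18)
F(f) = -176 - 22*f (F(f) = -22*(f + 8) = -22*(8 + f) = -176 - 22*f)
E*(F(-4) - 44) = 18*((-176 - 22*(-4)) - 44) = 18*((-176 + 88) - 44) = 18*(-88 - 44) = 18*(-132) = -2376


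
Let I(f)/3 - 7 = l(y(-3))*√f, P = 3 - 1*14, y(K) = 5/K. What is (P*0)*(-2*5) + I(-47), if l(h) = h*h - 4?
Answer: 21 - 11*I*√47/3 ≈ 21.0 - 25.137*I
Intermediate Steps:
P = -11 (P = 3 - 14 = -11)
l(h) = -4 + h² (l(h) = h² - 4 = -4 + h²)
I(f) = 21 - 11*√f/3 (I(f) = 21 + 3*((-4 + (5/(-3))²)*√f) = 21 + 3*((-4 + (5*(-⅓))²)*√f) = 21 + 3*((-4 + (-5/3)²)*√f) = 21 + 3*((-4 + 25/9)*√f) = 21 + 3*(-11*√f/9) = 21 - 11*√f/3)
(P*0)*(-2*5) + I(-47) = (-11*0)*(-2*5) + (21 - 11*I*√47/3) = 0*(-10) + (21 - 11*I*√47/3) = 0 + (21 - 11*I*√47/3) = 21 - 11*I*√47/3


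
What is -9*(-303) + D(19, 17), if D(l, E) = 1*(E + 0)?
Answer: 2744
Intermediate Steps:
D(l, E) = E (D(l, E) = 1*E = E)
-9*(-303) + D(19, 17) = -9*(-303) + 17 = 2727 + 17 = 2744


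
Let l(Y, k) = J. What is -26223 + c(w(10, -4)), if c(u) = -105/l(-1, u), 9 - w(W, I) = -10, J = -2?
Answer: -52341/2 ≈ -26171.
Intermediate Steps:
l(Y, k) = -2
w(W, I) = 19 (w(W, I) = 9 - 1*(-10) = 9 + 10 = 19)
c(u) = 105/2 (c(u) = -105/(-2) = -105*(-1/2) = 105/2)
-26223 + c(w(10, -4)) = -26223 + 105/2 = -52341/2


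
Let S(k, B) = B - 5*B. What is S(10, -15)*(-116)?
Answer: -6960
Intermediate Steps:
S(k, B) = -4*B
S(10, -15)*(-116) = -4*(-15)*(-116) = 60*(-116) = -6960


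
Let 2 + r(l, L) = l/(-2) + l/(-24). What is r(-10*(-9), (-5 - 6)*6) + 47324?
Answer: 189093/4 ≈ 47273.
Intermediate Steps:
r(l, L) = -2 - 13*l/24 (r(l, L) = -2 + (l/(-2) + l/(-24)) = -2 + (l*(-½) + l*(-1/24)) = -2 + (-l/2 - l/24) = -2 - 13*l/24)
r(-10*(-9), (-5 - 6)*6) + 47324 = (-2 - (-65)*(-9)/12) + 47324 = (-2 - 13/24*90) + 47324 = (-2 - 195/4) + 47324 = -203/4 + 47324 = 189093/4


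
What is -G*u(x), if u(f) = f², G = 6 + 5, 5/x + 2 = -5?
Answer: -275/49 ≈ -5.6122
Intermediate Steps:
x = -5/7 (x = 5/(-2 - 5) = 5/(-7) = 5*(-⅐) = -5/7 ≈ -0.71429)
G = 11
-G*u(x) = -11*(-5/7)² = -11*25/49 = -1*275/49 = -275/49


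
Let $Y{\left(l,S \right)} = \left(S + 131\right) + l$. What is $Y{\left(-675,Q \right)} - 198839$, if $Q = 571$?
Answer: $-198812$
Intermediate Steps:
$Y{\left(l,S \right)} = 131 + S + l$ ($Y{\left(l,S \right)} = \left(131 + S\right) + l = 131 + S + l$)
$Y{\left(-675,Q \right)} - 198839 = \left(131 + 571 - 675\right) - 198839 = 27 - 198839 = -198812$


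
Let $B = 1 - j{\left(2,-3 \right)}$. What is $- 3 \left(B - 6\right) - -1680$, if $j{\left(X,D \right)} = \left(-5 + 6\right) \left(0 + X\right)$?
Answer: $1701$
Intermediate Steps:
$j{\left(X,D \right)} = X$ ($j{\left(X,D \right)} = 1 X = X$)
$B = -1$ ($B = 1 - 2 = -1$)
$- 3 \left(B - 6\right) - -1680 = - 3 \left(-1 - 6\right) - -1680 = \left(-3\right) \left(-7\right) + 1680 = 21 + 1680 = 1701$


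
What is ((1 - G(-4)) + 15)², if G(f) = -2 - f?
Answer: 196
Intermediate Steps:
((1 - G(-4)) + 15)² = ((1 - (-2 - 1*(-4))) + 15)² = ((1 - (-2 + 4)) + 15)² = ((1 - 1*2) + 15)² = ((1 - 2) + 15)² = (-1 + 15)² = 14² = 196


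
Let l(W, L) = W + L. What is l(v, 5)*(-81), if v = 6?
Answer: -891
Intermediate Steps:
l(W, L) = L + W
l(v, 5)*(-81) = (5 + 6)*(-81) = 11*(-81) = -891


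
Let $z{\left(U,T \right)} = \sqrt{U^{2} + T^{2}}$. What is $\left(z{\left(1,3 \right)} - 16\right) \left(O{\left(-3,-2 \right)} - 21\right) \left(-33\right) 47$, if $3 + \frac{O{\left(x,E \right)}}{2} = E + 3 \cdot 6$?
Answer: $124080 - 7755 \sqrt{10} \approx 99557.0$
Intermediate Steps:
$O{\left(x,E \right)} = 30 + 2 E$ ($O{\left(x,E \right)} = -6 + 2 \left(E + 3 \cdot 6\right) = -6 + 2 \left(E + 18\right) = -6 + 2 \left(18 + E\right) = -6 + \left(36 + 2 E\right) = 30 + 2 E$)
$z{\left(U,T \right)} = \sqrt{T^{2} + U^{2}}$
$\left(z{\left(1,3 \right)} - 16\right) \left(O{\left(-3,-2 \right)} - 21\right) \left(-33\right) 47 = \left(\sqrt{3^{2} + 1^{2}} - 16\right) \left(\left(30 + 2 \left(-2\right)\right) - 21\right) \left(-33\right) 47 = \left(\sqrt{9 + 1} - 16\right) \left(\left(30 - 4\right) - 21\right) \left(-33\right) 47 = \left(\sqrt{10} - 16\right) \left(26 - 21\right) \left(-33\right) 47 = \left(-16 + \sqrt{10}\right) 5 \left(-33\right) 47 = \left(-80 + 5 \sqrt{10}\right) \left(-33\right) 47 = \left(2640 - 165 \sqrt{10}\right) 47 = 124080 - 7755 \sqrt{10}$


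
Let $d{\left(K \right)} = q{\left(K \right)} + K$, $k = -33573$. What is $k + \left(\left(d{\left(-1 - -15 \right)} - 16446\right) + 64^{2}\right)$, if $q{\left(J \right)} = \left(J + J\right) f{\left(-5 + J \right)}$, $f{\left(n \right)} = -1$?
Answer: $-45937$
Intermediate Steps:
$q{\left(J \right)} = - 2 J$ ($q{\left(J \right)} = \left(J + J\right) \left(-1\right) = 2 J \left(-1\right) = - 2 J$)
$d{\left(K \right)} = - K$ ($d{\left(K \right)} = - 2 K + K = - K$)
$k + \left(\left(d{\left(-1 - -15 \right)} - 16446\right) + 64^{2}\right) = -33573 + \left(\left(- (-1 - -15) - 16446\right) + 64^{2}\right) = -33573 + \left(\left(- (-1 + 15) - 16446\right) + 4096\right) = -33573 + \left(\left(\left(-1\right) 14 - 16446\right) + 4096\right) = -33573 + \left(\left(-14 - 16446\right) + 4096\right) = -33573 + \left(-16460 + 4096\right) = -33573 - 12364 = -45937$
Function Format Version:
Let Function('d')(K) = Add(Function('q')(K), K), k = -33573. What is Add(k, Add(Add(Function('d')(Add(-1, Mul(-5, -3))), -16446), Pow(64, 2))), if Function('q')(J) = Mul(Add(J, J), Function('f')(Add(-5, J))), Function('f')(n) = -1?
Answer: -45937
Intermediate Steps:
Function('q')(J) = Mul(-2, J) (Function('q')(J) = Mul(Add(J, J), -1) = Mul(Mul(2, J), -1) = Mul(-2, J))
Function('d')(K) = Mul(-1, K) (Function('d')(K) = Add(Mul(-2, K), K) = Mul(-1, K))
Add(k, Add(Add(Function('d')(Add(-1, Mul(-5, -3))), -16446), Pow(64, 2))) = Add(-33573, Add(Add(Mul(-1, Add(-1, Mul(-5, -3))), -16446), Pow(64, 2))) = Add(-33573, Add(Add(Mul(-1, Add(-1, 15)), -16446), 4096)) = Add(-33573, Add(Add(Mul(-1, 14), -16446), 4096)) = Add(-33573, Add(Add(-14, -16446), 4096)) = Add(-33573, Add(-16460, 4096)) = Add(-33573, -12364) = -45937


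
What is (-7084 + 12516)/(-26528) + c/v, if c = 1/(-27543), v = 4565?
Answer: -85373250121/416933264220 ≈ -0.20476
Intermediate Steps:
c = -1/27543 ≈ -3.6307e-5
(-7084 + 12516)/(-26528) + c/v = (-7084 + 12516)/(-26528) - 1/27543/4565 = 5432*(-1/26528) - 1/27543*1/4565 = -679/3316 - 1/125733795 = -85373250121/416933264220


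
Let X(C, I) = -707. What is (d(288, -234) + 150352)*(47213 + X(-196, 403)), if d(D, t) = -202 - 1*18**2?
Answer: 6967807956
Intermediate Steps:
d(D, t) = -526 (d(D, t) = -202 - 1*324 = -202 - 324 = -526)
(d(288, -234) + 150352)*(47213 + X(-196, 403)) = (-526 + 150352)*(47213 - 707) = 149826*46506 = 6967807956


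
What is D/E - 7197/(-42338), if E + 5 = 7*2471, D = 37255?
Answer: 850876357/366054348 ≈ 2.3245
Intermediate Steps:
E = 17292 (E = -5 + 7*2471 = -5 + 17297 = 17292)
D/E - 7197/(-42338) = 37255/17292 - 7197/(-42338) = 37255*(1/17292) - 7197*(-1/42338) = 37255/17292 + 7197/42338 = 850876357/366054348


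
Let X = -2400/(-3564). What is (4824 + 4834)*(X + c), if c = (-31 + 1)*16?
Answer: -124992080/27 ≈ -4.6293e+6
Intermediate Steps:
c = -480 (c = -30*16 = -480)
X = 200/297 (X = -2400*(-1/3564) = 200/297 ≈ 0.67340)
(4824 + 4834)*(X + c) = (4824 + 4834)*(200/297 - 480) = 9658*(-142360/297) = -124992080/27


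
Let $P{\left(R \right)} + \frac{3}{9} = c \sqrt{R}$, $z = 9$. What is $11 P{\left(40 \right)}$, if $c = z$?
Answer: $- \frac{11}{3} + 198 \sqrt{10} \approx 622.46$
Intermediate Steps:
$c = 9$
$P{\left(R \right)} = - \frac{1}{3} + 9 \sqrt{R}$
$11 P{\left(40 \right)} = 11 \left(- \frac{1}{3} + 9 \sqrt{40}\right) = 11 \left(- \frac{1}{3} + 9 \cdot 2 \sqrt{10}\right) = 11 \left(- \frac{1}{3} + 18 \sqrt{10}\right) = - \frac{11}{3} + 198 \sqrt{10}$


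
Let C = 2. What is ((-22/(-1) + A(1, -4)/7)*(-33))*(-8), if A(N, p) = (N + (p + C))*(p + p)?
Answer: 42768/7 ≈ 6109.7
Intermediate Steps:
A(N, p) = 2*p*(2 + N + p) (A(N, p) = (N + (p + 2))*(p + p) = (N + (2 + p))*(2*p) = (2 + N + p)*(2*p) = 2*p*(2 + N + p))
((-22/(-1) + A(1, -4)/7)*(-33))*(-8) = ((-22/(-1) + (2*(-4)*(2 + 1 - 4))/7)*(-33))*(-8) = ((-22*(-1) + (2*(-4)*(-1))*(⅐))*(-33))*(-8) = ((22 + 8*(⅐))*(-33))*(-8) = ((22 + 8/7)*(-33))*(-8) = ((162/7)*(-33))*(-8) = -5346/7*(-8) = 42768/7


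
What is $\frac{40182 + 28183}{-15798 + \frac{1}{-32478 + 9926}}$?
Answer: $- \frac{1541767480}{356276497} \approx -4.3274$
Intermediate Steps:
$\frac{40182 + 28183}{-15798 + \frac{1}{-32478 + 9926}} = \frac{68365}{-15798 + \frac{1}{-22552}} = \frac{68365}{-15798 - \frac{1}{22552}} = \frac{68365}{- \frac{356276497}{22552}} = 68365 \left(- \frac{22552}{356276497}\right) = - \frac{1541767480}{356276497}$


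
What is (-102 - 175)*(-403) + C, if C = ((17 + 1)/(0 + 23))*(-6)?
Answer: 2567405/23 ≈ 1.1163e+5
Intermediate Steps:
C = -108/23 (C = (18/23)*(-6) = -108/23 ≈ -4.6956)
(-102 - 175)*(-403) + C = (-102 - 175)*(-403) - 108/23 = -277*(-403) - 108/23 = 111631 - 108/23 = 2567405/23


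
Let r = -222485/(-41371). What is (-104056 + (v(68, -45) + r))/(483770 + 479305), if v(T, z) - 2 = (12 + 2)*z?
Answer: -1443553093/13281125275 ≈ -0.10869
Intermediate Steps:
v(T, z) = 2 + 14*z (v(T, z) = 2 + (12 + 2)*z = 2 + 14*z)
r = 222485/41371 (r = -222485*(-1/41371) = 222485/41371 ≈ 5.3778)
(-104056 + (v(68, -45) + r))/(483770 + 479305) = (-104056 + ((2 + 14*(-45)) + 222485/41371))/(483770 + 479305) = (-104056 + ((2 - 630) + 222485/41371))/963075 = (-104056 + (-628 + 222485/41371))*(1/963075) = (-104056 - 25758503/41371)*(1/963075) = -4330659279/41371*1/963075 = -1443553093/13281125275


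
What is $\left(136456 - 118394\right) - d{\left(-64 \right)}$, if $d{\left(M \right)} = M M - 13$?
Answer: $13979$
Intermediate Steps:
$d{\left(M \right)} = -13 + M^{2}$ ($d{\left(M \right)} = M^{2} - 13 = -13 + M^{2}$)
$\left(136456 - 118394\right) - d{\left(-64 \right)} = \left(136456 - 118394\right) - \left(-13 + \left(-64\right)^{2}\right) = \left(136456 - 118394\right) - \left(-13 + 4096\right) = 18062 - 4083 = 13979$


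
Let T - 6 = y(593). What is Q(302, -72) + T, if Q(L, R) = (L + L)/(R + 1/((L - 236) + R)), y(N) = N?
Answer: 255743/433 ≈ 590.63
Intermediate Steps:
T = 599 (T = 6 + 593 = 599)
Q(L, R) = 2*L/(R + 1/(-236 + L + R)) (Q(L, R) = (2*L)/(R + 1/((-236 + L) + R)) = (2*L)/(R + 1/(-236 + L + R)) = 2*L/(R + 1/(-236 + L + R)))
Q(302, -72) + T = 2*302*(-236 + 302 - 72)/(1 + (-72)² - 236*(-72) + 302*(-72)) + 599 = 2*302*(-6)/(1 + 5184 + 16992 - 21744) + 599 = 2*302*(-6)/433 + 599 = 2*302*(1/433)*(-6) + 599 = -3624/433 + 599 = 255743/433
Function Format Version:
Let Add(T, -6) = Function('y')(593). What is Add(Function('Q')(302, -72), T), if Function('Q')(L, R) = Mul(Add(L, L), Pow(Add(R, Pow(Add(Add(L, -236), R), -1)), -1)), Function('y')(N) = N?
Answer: Rational(255743, 433) ≈ 590.63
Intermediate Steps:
T = 599 (T = Add(6, 593) = 599)
Function('Q')(L, R) = Mul(2, L, Pow(Add(R, Pow(Add(-236, L, R), -1)), -1)) (Function('Q')(L, R) = Mul(Mul(2, L), Pow(Add(R, Pow(Add(Add(-236, L), R), -1)), -1)) = Mul(Mul(2, L), Pow(Add(R, Pow(Add(-236, L, R), -1)), -1)) = Mul(2, L, Pow(Add(R, Pow(Add(-236, L, R), -1)), -1)))
Add(Function('Q')(302, -72), T) = Add(Mul(2, 302, Pow(Add(1, Pow(-72, 2), Mul(-236, -72), Mul(302, -72)), -1), Add(-236, 302, -72)), 599) = Add(Mul(2, 302, Pow(Add(1, 5184, 16992, -21744), -1), -6), 599) = Add(Mul(2, 302, Pow(433, -1), -6), 599) = Add(Mul(2, 302, Rational(1, 433), -6), 599) = Add(Rational(-3624, 433), 599) = Rational(255743, 433)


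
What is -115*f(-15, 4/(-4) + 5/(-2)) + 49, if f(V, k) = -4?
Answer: 509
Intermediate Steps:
-115*f(-15, 4/(-4) + 5/(-2)) + 49 = -115*(-4) + 49 = 460 + 49 = 509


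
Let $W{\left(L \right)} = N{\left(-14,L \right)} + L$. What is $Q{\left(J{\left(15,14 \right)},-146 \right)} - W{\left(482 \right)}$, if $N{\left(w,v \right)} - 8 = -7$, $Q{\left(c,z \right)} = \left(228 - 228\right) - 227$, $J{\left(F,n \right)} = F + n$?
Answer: $-710$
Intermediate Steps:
$Q{\left(c,z \right)} = -227$ ($Q{\left(c,z \right)} = 0 - 227 = -227$)
$N{\left(w,v \right)} = 1$ ($N{\left(w,v \right)} = 8 - 7 = 1$)
$W{\left(L \right)} = 1 + L$
$Q{\left(J{\left(15,14 \right)},-146 \right)} - W{\left(482 \right)} = -227 - \left(1 + 482\right) = -227 - 483 = -710$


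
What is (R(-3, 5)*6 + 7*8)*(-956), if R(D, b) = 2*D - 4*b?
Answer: 95600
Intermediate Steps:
R(D, b) = -4*b + 2*D
(R(-3, 5)*6 + 7*8)*(-956) = ((-4*5 + 2*(-3))*6 + 7*8)*(-956) = ((-20 - 6)*6 + 56)*(-956) = (-26*6 + 56)*(-956) = (-156 + 56)*(-956) = -100*(-956) = 95600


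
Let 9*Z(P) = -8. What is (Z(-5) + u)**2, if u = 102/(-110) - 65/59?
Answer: 7261766656/852932025 ≈ 8.5139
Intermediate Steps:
Z(P) = -8/9 (Z(P) = (1/9)*(-8) = -8/9)
u = -6584/3245 (u = 102*(-1/110) - 65*1/59 = -51/55 - 65/59 = -6584/3245 ≈ -2.0290)
(Z(-5) + u)**2 = (-8/9 - 6584/3245)**2 = (-85216/29205)**2 = 7261766656/852932025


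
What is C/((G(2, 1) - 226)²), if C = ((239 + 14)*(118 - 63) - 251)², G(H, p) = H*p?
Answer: 3721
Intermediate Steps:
C = 186704896 (C = (253*55 - 251)² = (13915 - 251)² = 13664² = 186704896)
C/((G(2, 1) - 226)²) = 186704896/((2*1 - 226)²) = 186704896/((2 - 226)²) = 186704896/((-224)²) = 186704896/50176 = 186704896*(1/50176) = 3721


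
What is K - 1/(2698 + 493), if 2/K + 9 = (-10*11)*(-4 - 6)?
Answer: 5291/3481381 ≈ 0.0015198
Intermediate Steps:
K = 2/1091 (K = 2/(-9 + (-10*11)*(-4 - 6)) = 2/(-9 - 110*(-10)) = 2/(-9 + 1100) = 2/1091 ≈ 0.0018332)
K - 1/(2698 + 493) = 2/1091 - 1/(2698 + 493) = 2/1091 - 1/3191 = 5291/3481381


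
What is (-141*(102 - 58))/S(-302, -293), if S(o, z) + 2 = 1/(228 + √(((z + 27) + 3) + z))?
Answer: 650501808/209249 - 12408*I*√139/209249 ≈ 3108.7 - 0.69911*I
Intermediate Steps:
S(o, z) = -2 + 1/(228 + √(30 + 2*z)) (S(o, z) = -2 + 1/(228 + √(((z + 27) + 3) + z)) = -2 + 1/(228 + √(((27 + z) + 3) + z)) = -2 + 1/(228 + √((30 + z) + z)) = -2 + 1/(228 + √(30 + 2*z)))
(-141*(102 - 58))/S(-302, -293) = (-141*(102 - 58))/(((-455 - 2*√(30 + 2*(-293)))/(228 + √2*√(15 - 293)))) = (-141*44)/(((-455 - 2*√(30 - 586))/(228 + √2*√(-278)))) = -6204*(228 + √2*(I*√278))/(-455 - 4*I*√139) = -6204*(228 + 2*I*√139)/(-455 - 4*I*√139)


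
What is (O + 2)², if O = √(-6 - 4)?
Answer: (2 + I*√10)² ≈ -6.0 + 12.649*I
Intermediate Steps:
O = I*√10 (O = √(-10) = I*√10 ≈ 3.1623*I)
(O + 2)² = (I*√10 + 2)² = (2 + I*√10)²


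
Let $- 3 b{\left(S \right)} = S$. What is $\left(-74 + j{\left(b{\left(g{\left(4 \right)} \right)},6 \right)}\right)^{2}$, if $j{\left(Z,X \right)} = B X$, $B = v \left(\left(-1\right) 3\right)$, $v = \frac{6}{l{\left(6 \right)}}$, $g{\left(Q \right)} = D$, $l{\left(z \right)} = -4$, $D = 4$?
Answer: $2209$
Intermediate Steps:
$g{\left(Q \right)} = 4$
$v = - \frac{3}{2}$ ($v = \frac{6}{-4} = 6 \left(- \frac{1}{4}\right) = - \frac{3}{2} \approx -1.5$)
$B = \frac{9}{2}$ ($B = - \frac{3 \left(\left(-1\right) 3\right)}{2} = \left(- \frac{3}{2}\right) \left(-3\right) = \frac{9}{2} \approx 4.5$)
$b{\left(S \right)} = - \frac{S}{3}$
$j{\left(Z,X \right)} = \frac{9 X}{2}$
$\left(-74 + j{\left(b{\left(g{\left(4 \right)} \right)},6 \right)}\right)^{2} = \left(-74 + \frac{9}{2} \cdot 6\right)^{2} = \left(-74 + 27\right)^{2} = \left(-47\right)^{2} = 2209$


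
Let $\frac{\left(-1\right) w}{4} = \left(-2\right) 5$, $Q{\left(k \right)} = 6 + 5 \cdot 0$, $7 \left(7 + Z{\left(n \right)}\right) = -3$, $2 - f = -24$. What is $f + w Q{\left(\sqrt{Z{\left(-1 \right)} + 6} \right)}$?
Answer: $266$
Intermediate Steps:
$f = 26$ ($f = 2 - -24 = 2 + 24 = 26$)
$Z{\left(n \right)} = - \frac{52}{7}$ ($Z{\left(n \right)} = -7 + \frac{1}{7} \left(-3\right) = -7 - \frac{3}{7} = - \frac{52}{7}$)
$Q{\left(k \right)} = 6$ ($Q{\left(k \right)} = 6 + 0 = 6$)
$w = 40$ ($w = - 4 \left(\left(-2\right) 5\right) = \left(-4\right) \left(-10\right) = 40$)
$f + w Q{\left(\sqrt{Z{\left(-1 \right)} + 6} \right)} = 26 + 40 \cdot 6 = 26 + 240 = 266$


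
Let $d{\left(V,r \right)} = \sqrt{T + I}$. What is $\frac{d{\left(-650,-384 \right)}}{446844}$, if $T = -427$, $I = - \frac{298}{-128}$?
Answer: $\frac{i \sqrt{27179}}{3574752} \approx 4.6118 \cdot 10^{-5} i$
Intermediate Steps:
$I = \frac{149}{64}$ ($I = \left(-298\right) \left(- \frac{1}{128}\right) = \frac{149}{64} \approx 2.3281$)
$d{\left(V,r \right)} = \frac{i \sqrt{27179}}{8}$ ($d{\left(V,r \right)} = \sqrt{-427 + \frac{149}{64}} = \sqrt{- \frac{27179}{64}} = \frac{i \sqrt{27179}}{8}$)
$\frac{d{\left(-650,-384 \right)}}{446844} = \frac{\frac{1}{8} i \sqrt{27179}}{446844} = \frac{i \sqrt{27179}}{8} \cdot \frac{1}{446844} = \frac{i \sqrt{27179}}{3574752}$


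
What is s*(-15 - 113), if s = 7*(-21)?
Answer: 18816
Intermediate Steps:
s = -147
s*(-15 - 113) = -147*(-15 - 113) = -147*(-128) = 18816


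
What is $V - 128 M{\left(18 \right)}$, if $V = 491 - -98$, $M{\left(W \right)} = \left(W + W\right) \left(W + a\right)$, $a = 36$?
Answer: $-248243$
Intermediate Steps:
$M{\left(W \right)} = 2 W \left(36 + W\right)$ ($M{\left(W \right)} = \left(W + W\right) \left(W + 36\right) = 2 W \left(36 + W\right)$)
$V = 589$ ($V = 491 + 98 = 589$)
$V - 128 M{\left(18 \right)} = 589 - 128 \cdot 2 \cdot 18 \left(36 + 18\right) = 589 - 128 \cdot 2 \cdot 18 \cdot 54 = 589 - 248832 = -248243$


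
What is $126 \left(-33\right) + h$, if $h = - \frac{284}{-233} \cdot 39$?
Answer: $- \frac{957738}{233} \approx -4110.5$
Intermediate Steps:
$h = \frac{11076}{233}$ ($h = \left(-284\right) \left(- \frac{1}{233}\right) 39 = \frac{284}{233} \cdot 39 = \frac{11076}{233} \approx 47.536$)
$126 \left(-33\right) + h = 126 \left(-33\right) + \frac{11076}{233} = -4158 + \frac{11076}{233} = - \frac{957738}{233}$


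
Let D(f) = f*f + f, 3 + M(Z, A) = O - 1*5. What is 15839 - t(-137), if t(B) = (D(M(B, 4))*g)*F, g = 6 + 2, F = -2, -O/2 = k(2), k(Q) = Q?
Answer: 17951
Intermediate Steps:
O = -4 (O = -2*2 = -4)
M(Z, A) = -12 (M(Z, A) = -3 + (-4 - 1*5) = -3 + (-4 - 5) = -3 - 9 = -12)
D(f) = f + f² (D(f) = f² + f = f + f²)
g = 8
t(B) = -2112 (t(B) = (-12*(1 - 12)*8)*(-2) = (-12*(-11)*8)*(-2) = (132*8)*(-2) = 1056*(-2) = -2112)
15839 - t(-137) = 15839 - 1*(-2112) = 15839 + 2112 = 17951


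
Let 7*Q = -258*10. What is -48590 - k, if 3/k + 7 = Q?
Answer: -127743089/2629 ≈ -48590.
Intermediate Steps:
Q = -2580/7 (Q = (-258*10)/7 = (⅐)*(-2580) = -2580/7 ≈ -368.57)
k = -21/2629 (k = 3/(-7 - 2580/7) = 3/(-2629/7) = 3*(-7/2629) = -21/2629 ≈ -0.0079878)
-48590 - k = -48590 - 1*(-21/2629) = -48590 + 21/2629 = -127743089/2629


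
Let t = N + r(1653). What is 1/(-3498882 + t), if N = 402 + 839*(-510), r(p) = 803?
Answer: -1/3925567 ≈ -2.5474e-7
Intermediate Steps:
N = -427488 (N = 402 - 427890 = -427488)
t = -426685 (t = -427488 + 803 = -426685)
1/(-3498882 + t) = 1/(-3498882 - 426685) = 1/(-3925567) = -1/3925567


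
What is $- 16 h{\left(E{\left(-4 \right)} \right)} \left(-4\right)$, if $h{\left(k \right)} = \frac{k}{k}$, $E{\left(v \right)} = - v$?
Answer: $64$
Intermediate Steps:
$h{\left(k \right)} = 1$
$- 16 h{\left(E{\left(-4 \right)} \right)} \left(-4\right) = \left(-16\right) 1 \left(-4\right) = \left(-16\right) \left(-4\right) = 64$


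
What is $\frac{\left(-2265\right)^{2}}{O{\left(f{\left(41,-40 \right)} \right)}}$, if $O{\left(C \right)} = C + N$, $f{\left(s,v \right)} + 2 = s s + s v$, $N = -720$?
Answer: $- \frac{1710075}{227} \approx -7533.4$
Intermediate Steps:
$f{\left(s,v \right)} = -2 + s^{2} + s v$ ($f{\left(s,v \right)} = -2 + \left(s s + s v\right) = -2 + \left(s^{2} + s v\right) = -2 + s^{2} + s v$)
$O{\left(C \right)} = -720 + C$ ($O{\left(C \right)} = C - 720 = -720 + C$)
$\frac{\left(-2265\right)^{2}}{O{\left(f{\left(41,-40 \right)} \right)}} = \frac{\left(-2265\right)^{2}}{-720 + \left(-2 + 41^{2} + 41 \left(-40\right)\right)} = \frac{5130225}{-720 - -39} = \frac{5130225}{-720 + 39} = \frac{5130225}{-681} = 5130225 \left(- \frac{1}{681}\right) = - \frac{1710075}{227}$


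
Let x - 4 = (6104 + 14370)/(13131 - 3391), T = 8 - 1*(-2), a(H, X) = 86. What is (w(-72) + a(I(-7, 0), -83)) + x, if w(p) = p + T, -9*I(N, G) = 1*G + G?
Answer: 146597/4870 ≈ 30.102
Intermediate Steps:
I(N, G) = -2*G/9 (I(N, G) = -(1*G + G)/9 = -(G + G)/9 = -2*G/9)
T = 10 (T = 8 + 2 = 10)
x = 29717/4870 (x = 4 + (6104 + 14370)/(13131 - 3391) = 4 + 20474/9740 = 4 + 20474*(1/9740) = 4 + 10237/4870 = 29717/4870 ≈ 6.1021)
w(p) = 10 + p (w(p) = p + 10 = 10 + p)
(w(-72) + a(I(-7, 0), -83)) + x = ((10 - 72) + 86) + 29717/4870 = (-62 + 86) + 29717/4870 = 24 + 29717/4870 = 146597/4870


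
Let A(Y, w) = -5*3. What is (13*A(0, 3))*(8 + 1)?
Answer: -1755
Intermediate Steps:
A(Y, w) = -15
(13*A(0, 3))*(8 + 1) = (13*(-15))*(8 + 1) = -195*9 = -1755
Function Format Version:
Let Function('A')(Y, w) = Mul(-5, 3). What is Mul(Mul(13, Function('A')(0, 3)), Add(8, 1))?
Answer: -1755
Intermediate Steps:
Function('A')(Y, w) = -15
Mul(Mul(13, Function('A')(0, 3)), Add(8, 1)) = Mul(Mul(13, -15), Add(8, 1)) = Mul(-195, 9) = -1755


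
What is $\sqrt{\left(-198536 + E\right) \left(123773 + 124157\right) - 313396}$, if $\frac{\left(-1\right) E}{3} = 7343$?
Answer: $i \sqrt{54684993846} \approx 2.3385 \cdot 10^{5} i$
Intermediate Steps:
$E = -22029$ ($E = \left(-3\right) 7343 = -22029$)
$\sqrt{\left(-198536 + E\right) \left(123773 + 124157\right) - 313396} = \sqrt{\left(-198536 - 22029\right) \left(123773 + 124157\right) - 313396} = \sqrt{\left(-220565\right) 247930 - 313396} = \sqrt{-54684680450 - 313396} = \sqrt{-54684993846} = i \sqrt{54684993846}$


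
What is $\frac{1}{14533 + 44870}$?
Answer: $\frac{1}{59403} \approx 1.6834 \cdot 10^{-5}$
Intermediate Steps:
$\frac{1}{14533 + 44870} = \frac{1}{59403}$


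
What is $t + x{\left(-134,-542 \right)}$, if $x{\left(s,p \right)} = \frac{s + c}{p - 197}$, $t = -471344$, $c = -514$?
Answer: $- \frac{348322568}{739} \approx -4.7134 \cdot 10^{5}$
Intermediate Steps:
$x{\left(s,p \right)} = \frac{-514 + s}{-197 + p}$ ($x{\left(s,p \right)} = \frac{s - 514}{p - 197} = \frac{-514 + s}{-197 + p}$)
$t + x{\left(-134,-542 \right)} = -471344 + \frac{-514 - 134}{-197 - 542} = -471344 + \frac{1}{-739} \left(-648\right) = -471344 - - \frac{648}{739} = -471344 + \frac{648}{739} = - \frac{348322568}{739}$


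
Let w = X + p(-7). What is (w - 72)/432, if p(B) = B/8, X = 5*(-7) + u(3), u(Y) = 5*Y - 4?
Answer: -775/3456 ≈ -0.22425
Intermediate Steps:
u(Y) = -4 + 5*Y
X = -24 (X = 5*(-7) + (-4 + 5*3) = -35 + (-4 + 15) = -35 + 11 = -24)
p(B) = B/8 (p(B) = B*(⅛) = B/8)
w = -199/8 (w = -24 + (⅛)*(-7) = -24 - 7/8 = -199/8 ≈ -24.875)
(w - 72)/432 = (-199/8 - 72)/432 = (1/432)*(-775/8) = -775/3456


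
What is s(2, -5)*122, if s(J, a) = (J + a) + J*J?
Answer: 122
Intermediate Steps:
s(J, a) = J + a + J**2 (s(J, a) = (J + a) + J**2 = J + a + J**2)
s(2, -5)*122 = (2 - 5 + 2**2)*122 = (2 - 5 + 4)*122 = 1*122 = 122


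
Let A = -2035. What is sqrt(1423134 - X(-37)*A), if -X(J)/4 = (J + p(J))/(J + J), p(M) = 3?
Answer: sqrt(1419394) ≈ 1191.4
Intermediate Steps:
X(J) = -2*(3 + J)/J (X(J) = -4*(J + 3)/(J + J) = -4*(3 + J)/(2*J) = -4*(3 + J)*1/(2*J) = -2*(3 + J)/J)
sqrt(1423134 - X(-37)*A) = sqrt(1423134 - (-2 - 6/(-37))*(-2035)) = sqrt(1423134 - (-2 - 6*(-1/37))*(-2035)) = sqrt(1423134 - (-2 + 6/37)*(-2035)) = sqrt(1423134 - (-68)*(-2035)/37) = sqrt(1423134 - 1*3740) = sqrt(1423134 - 3740) = sqrt(1419394)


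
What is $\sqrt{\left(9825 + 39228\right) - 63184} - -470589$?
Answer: $470589 + i \sqrt{14131} \approx 4.7059 \cdot 10^{5} + 118.87 i$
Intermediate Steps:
$\sqrt{\left(9825 + 39228\right) - 63184} - -470589 = \sqrt{49053 - 63184} + 470589 = \sqrt{-14131} + 470589 = i \sqrt{14131} + 470589 = 470589 + i \sqrt{14131}$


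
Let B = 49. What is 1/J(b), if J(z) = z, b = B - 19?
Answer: 1/30 ≈ 0.033333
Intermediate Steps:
b = 30 (b = 49 - 19 = 30)
1/J(b) = 1/30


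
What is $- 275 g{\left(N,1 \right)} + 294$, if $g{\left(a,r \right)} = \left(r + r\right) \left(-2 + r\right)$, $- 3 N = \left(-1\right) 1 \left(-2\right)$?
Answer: $844$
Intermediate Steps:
$N = - \frac{2}{3}$ ($N = - \frac{\left(-1\right) 1 \left(-2\right)}{3} = - \frac{\left(-1\right) \left(-2\right)}{3} = \left(- \frac{1}{3}\right) 2 = - \frac{2}{3} \approx -0.66667$)
$g{\left(a,r \right)} = 2 r \left(-2 + r\right)$
$- 275 g{\left(N,1 \right)} + 294 = - 275 \cdot 2 \cdot 1 \left(-2 + 1\right) + 294 = - 275 \cdot 2 \cdot 1 \left(-1\right) + 294 = \left(-275\right) \left(-2\right) + 294 = 550 + 294 = 844$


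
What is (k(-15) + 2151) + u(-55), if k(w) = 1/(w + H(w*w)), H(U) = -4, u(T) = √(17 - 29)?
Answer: 40868/19 + 2*I*√3 ≈ 2150.9 + 3.4641*I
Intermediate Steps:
u(T) = 2*I*√3 (u(T) = √(-12) = 2*I*√3)
k(w) = 1/(-4 + w) (k(w) = 1/(w - 4) = 1/(-4 + w))
(k(-15) + 2151) + u(-55) = (1/(-4 - 15) + 2151) + 2*I*√3 = (1/(-19) + 2151) + 2*I*√3 = (-1/19 + 2151) + 2*I*√3 = 40868/19 + 2*I*√3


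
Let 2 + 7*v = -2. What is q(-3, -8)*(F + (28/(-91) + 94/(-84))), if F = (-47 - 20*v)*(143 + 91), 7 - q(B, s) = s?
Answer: -3246805/26 ≈ -1.2488e+5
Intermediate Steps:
v = -4/7 (v = -2/7 + (⅐)*(-2) = -2/7 - 2/7 = -4/7 ≈ -0.57143)
q(B, s) = 7 - s
F = -58266/7 (F = (-47 - 20*(-4/7))*(143 + 91) = (-47 + 80/7)*234 = -249/7*234 = -58266/7 ≈ -8323.7)
q(-3, -8)*(F + (28/(-91) + 94/(-84))) = (7 - 1*(-8))*(-58266/7 + (28/(-91) + 94/(-84))) = (7 + 8)*(-58266/7 + (28*(-1/91) + 94*(-1/84))) = 15*(-58266/7 + (-4/13 - 47/42)) = 15*(-58266/7 - 779/546) = 15*(-649361/78) = -3246805/26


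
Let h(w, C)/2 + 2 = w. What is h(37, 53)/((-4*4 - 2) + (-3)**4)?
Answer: 10/9 ≈ 1.1111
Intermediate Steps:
h(w, C) = -4 + 2*w
h(37, 53)/((-4*4 - 2) + (-3)**4) = (-4 + 2*37)/((-4*4 - 2) + (-3)**4) = (-4 + 74)/((-16 - 2) + 81) = 70/(-18 + 81) = 70/63 = (1/63)*70 = 10/9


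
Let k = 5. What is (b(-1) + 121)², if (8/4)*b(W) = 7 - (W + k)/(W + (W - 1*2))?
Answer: 15625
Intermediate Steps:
b(W) = 7/2 - (5 + W)/(2*(-2 + 2*W)) (b(W) = (7 - (W + 5)/(W + (W - 1*2)))/2 = (7 - (5 + W)/(W + (W - 2)))/2 = (7 - (5 + W)/(W + (-2 + W)))/2 = (7 - (5 + W)/(-2 + 2*W))/2 = 7/2 - (5 + W)/(2*(-2 + 2*W)))
(b(-1) + 121)² = ((-19 + 13*(-1))/(4*(-1 - 1)) + 121)² = ((¼)*(-19 - 13)/(-2) + 121)² = ((¼)*(-½)*(-32) + 121)² = (4 + 121)² = 125² = 15625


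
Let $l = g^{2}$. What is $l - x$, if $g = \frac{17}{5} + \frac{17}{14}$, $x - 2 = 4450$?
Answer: $- \frac{21710471}{4900} \approx -4430.7$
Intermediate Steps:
$x = 4452$ ($x = 2 + 4450 = 4452$)
$g = \frac{323}{70}$ ($g = 17 \cdot \frac{1}{5} + 17 \cdot \frac{1}{14} = \frac{17}{5} + \frac{17}{14} = \frac{323}{70} \approx 4.6143$)
$l = \frac{104329}{4900}$ ($l = \left(\frac{323}{70}\right)^{2} = \frac{104329}{4900} \approx 21.292$)
$l - x = \frac{104329}{4900} - 4452 = - \frac{21710471}{4900}$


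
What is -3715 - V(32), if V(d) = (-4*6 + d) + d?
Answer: -3755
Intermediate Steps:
V(d) = -24 + 2*d (V(d) = (-24 + d) + d = -24 + 2*d)
-3715 - V(32) = -3715 - (-24 + 2*32) = -3715 - (-24 + 64) = -3715 - 1*40 = -3715 - 40 = -3755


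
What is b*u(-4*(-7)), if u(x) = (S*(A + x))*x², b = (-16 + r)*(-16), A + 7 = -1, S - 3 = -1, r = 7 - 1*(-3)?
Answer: 3010560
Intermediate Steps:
r = 10 (r = 7 + 3 = 10)
S = 2 (S = 3 - 1 = 2)
A = -8 (A = -7 - 1 = -8)
b = 96 (b = (-16 + 10)*(-16) = -6*(-16) = 96)
u(x) = x²*(-16 + 2*x) (u(x) = (2*(-8 + x))*x² = (-16 + 2*x)*x² = x²*(-16 + 2*x))
b*u(-4*(-7)) = 96*(2*(-4*(-7))²*(-8 - 4*(-7))) = 96*(2*28²*(-8 + 28)) = 96*(2*784*20) = 96*31360 = 3010560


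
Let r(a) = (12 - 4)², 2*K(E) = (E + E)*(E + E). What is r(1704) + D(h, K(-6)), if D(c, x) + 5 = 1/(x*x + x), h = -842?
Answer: 310105/5256 ≈ 59.000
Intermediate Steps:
K(E) = 2*E² (K(E) = ((E + E)*(E + E))/2 = ((2*E)*(2*E))/2 = (4*E²)/2 = 2*E²)
r(a) = 64 (r(a) = 8² = 64)
D(c, x) = -5 + 1/(x + x²) (D(c, x) = -5 + 1/(x*x + x) = -5 + 1/(x² + x) = -5 + 1/(x + x²))
r(1704) + D(h, K(-6)) = 64 + (1 - 10*(-6)² - 5*(2*(-6)²)²)/(((2*(-6)²))*(1 + 2*(-6)²)) = 64 + (1 - 10*36 - 5*(2*36)²)/(((2*36))*(1 + 2*36)) = 64 + (1 - 5*72 - 5*72²)/(72*(1 + 72)) = 64 + (1/72)*(1 - 360 - 5*5184)/73 = 64 + (1/72)*(1/73)*(1 - 360 - 25920) = 64 + (1/72)*(1/73)*(-26279) = 64 - 26279/5256 = 310105/5256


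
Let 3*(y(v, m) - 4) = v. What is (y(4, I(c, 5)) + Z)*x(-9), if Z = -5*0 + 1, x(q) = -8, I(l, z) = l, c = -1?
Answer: -152/3 ≈ -50.667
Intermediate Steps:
y(v, m) = 4 + v/3
Z = 1 (Z = 0 + 1 = 1)
(y(4, I(c, 5)) + Z)*x(-9) = ((4 + (1/3)*4) + 1)*(-8) = ((4 + 4/3) + 1)*(-8) = (16/3 + 1)*(-8) = (19/3)*(-8) = -152/3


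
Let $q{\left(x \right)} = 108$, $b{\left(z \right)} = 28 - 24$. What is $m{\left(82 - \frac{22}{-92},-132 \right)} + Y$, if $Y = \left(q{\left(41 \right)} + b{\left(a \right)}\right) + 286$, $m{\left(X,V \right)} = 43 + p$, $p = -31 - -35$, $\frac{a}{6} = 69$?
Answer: $445$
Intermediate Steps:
$a = 414$ ($a = 6 \cdot 69 = 414$)
$b{\left(z \right)} = 4$ ($b{\left(z \right)} = 28 - 24 = 4$)
$p = 4$ ($p = -31 + 35 = 4$)
$m{\left(X,V \right)} = 47$ ($m{\left(X,V \right)} = 43 + 4 = 47$)
$Y = 398$ ($Y = \left(108 + 4\right) + 286 = 112 + 286 = 398$)
$m{\left(82 - \frac{22}{-92},-132 \right)} + Y = 47 + 398 = 445$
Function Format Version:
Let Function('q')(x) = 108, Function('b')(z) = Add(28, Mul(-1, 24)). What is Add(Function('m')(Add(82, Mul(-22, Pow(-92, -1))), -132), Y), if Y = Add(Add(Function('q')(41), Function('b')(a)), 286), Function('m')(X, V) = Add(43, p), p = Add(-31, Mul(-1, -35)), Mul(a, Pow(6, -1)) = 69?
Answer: 445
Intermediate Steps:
a = 414 (a = Mul(6, 69) = 414)
Function('b')(z) = 4 (Function('b')(z) = Add(28, -24) = 4)
p = 4 (p = Add(-31, 35) = 4)
Function('m')(X, V) = 47 (Function('m')(X, V) = Add(43, 4) = 47)
Y = 398 (Y = Add(Add(108, 4), 286) = Add(112, 286) = 398)
Add(Function('m')(Add(82, Mul(-22, Pow(-92, -1))), -132), Y) = Add(47, 398) = 445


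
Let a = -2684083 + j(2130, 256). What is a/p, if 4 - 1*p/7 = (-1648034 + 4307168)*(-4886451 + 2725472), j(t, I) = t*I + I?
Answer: -2138547/40224329125330 ≈ -5.3166e-8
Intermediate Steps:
j(t, I) = I + I*t (j(t, I) = I*t + I = I + I*t)
a = -2138547 (a = -2684083 + 256*(1 + 2130) = -2684083 + 256*2131 = -2684083 + 545536 = -2138547)
p = 40224329125330 (p = 28 - 7*(-1648034 + 4307168)*(-4886451 + 2725472) = 28 - 18613938*(-2160979) = 28 - 7*(-5746332732186) = 28 + 40224329125302 = 40224329125330)
a/p = -2138547/40224329125330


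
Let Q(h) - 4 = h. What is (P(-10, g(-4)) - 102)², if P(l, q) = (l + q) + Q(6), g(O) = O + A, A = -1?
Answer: 11449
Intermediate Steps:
Q(h) = 4 + h
g(O) = -1 + O (g(O) = O - 1 = -1 + O)
P(l, q) = 10 + l + q (P(l, q) = (l + q) + (4 + 6) = (l + q) + 10 = 10 + l + q)
(P(-10, g(-4)) - 102)² = ((10 - 10 + (-1 - 4)) - 102)² = ((10 - 10 - 5) - 102)² = (-5 - 102)² = (-107)² = 11449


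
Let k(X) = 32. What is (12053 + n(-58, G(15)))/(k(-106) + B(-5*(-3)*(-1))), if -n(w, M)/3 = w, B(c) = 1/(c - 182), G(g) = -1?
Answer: 2408719/6303 ≈ 382.15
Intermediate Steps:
B(c) = 1/(-182 + c)
n(w, M) = -3*w
(12053 + n(-58, G(15)))/(k(-106) + B(-5*(-3)*(-1))) = (12053 - 3*(-58))/(32 + 1/(-182 - 5*(-3)*(-1))) = (12053 + 174)/(32 + 1/(-182 + 15*(-1))) = 12227/(32 + 1/(-182 - 15)) = 12227/(32 + 1/(-197)) = 12227/(32 - 1/197) = 12227/(6303/197) = 12227*(197/6303) = 2408719/6303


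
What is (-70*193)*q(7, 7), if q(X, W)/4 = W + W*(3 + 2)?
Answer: -2269680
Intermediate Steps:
q(X, W) = 24*W (q(X, W) = 4*(W + W*(3 + 2)) = 4*(W + W*5) = 4*(W + 5*W) = 4*(6*W) = 24*W)
(-70*193)*q(7, 7) = (-70*193)*(24*7) = -13510*168 = -2269680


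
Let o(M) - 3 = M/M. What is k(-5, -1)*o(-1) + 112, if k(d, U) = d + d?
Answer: 72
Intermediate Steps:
o(M) = 4 (o(M) = 3 + M/M = 3 + 1 = 4)
k(d, U) = 2*d
k(-5, -1)*o(-1) + 112 = (2*(-5))*4 + 112 = -10*4 + 112 = -40 + 112 = 72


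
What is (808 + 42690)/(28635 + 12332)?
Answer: 43498/40967 ≈ 1.0618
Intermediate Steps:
(808 + 42690)/(28635 + 12332) = 43498/40967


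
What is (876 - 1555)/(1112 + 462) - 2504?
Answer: -3941975/1574 ≈ -2504.4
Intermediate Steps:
(876 - 1555)/(1112 + 462) - 2504 = -679/1574 - 2504 = -3941975/1574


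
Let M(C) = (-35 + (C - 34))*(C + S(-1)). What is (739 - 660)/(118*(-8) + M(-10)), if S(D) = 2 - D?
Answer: -79/391 ≈ -0.20205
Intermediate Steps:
M(C) = (-69 + C)*(3 + C) (M(C) = (-35 + (C - 34))*(C + (2 - 1*(-1))) = (-35 + (-34 + C))*(C + (2 + 1)) = (-69 + C)*(C + 3) = (-69 + C)*(3 + C))
(739 - 660)/(118*(-8) + M(-10)) = (739 - 660)/(118*(-8) + (-207 + (-10)**2 - 66*(-10))) = 79/(-944 + (-207 + 100 + 660)) = 79/(-944 + 553) = 79/(-391) = 79*(-1/391) = -79/391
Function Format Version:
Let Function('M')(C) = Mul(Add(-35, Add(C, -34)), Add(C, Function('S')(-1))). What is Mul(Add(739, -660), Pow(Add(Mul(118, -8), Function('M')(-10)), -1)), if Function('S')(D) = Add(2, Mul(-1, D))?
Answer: Rational(-79, 391) ≈ -0.20205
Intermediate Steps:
Function('M')(C) = Mul(Add(-69, C), Add(3, C)) (Function('M')(C) = Mul(Add(-35, Add(C, -34)), Add(C, Add(2, Mul(-1, -1)))) = Mul(Add(-35, Add(-34, C)), Add(C, Add(2, 1))) = Mul(Add(-69, C), Add(C, 3)) = Mul(Add(-69, C), Add(3, C)))
Mul(Add(739, -660), Pow(Add(Mul(118, -8), Function('M')(-10)), -1)) = Mul(Add(739, -660), Pow(Add(Mul(118, -8), Add(-207, Pow(-10, 2), Mul(-66, -10))), -1)) = Mul(79, Pow(Add(-944, Add(-207, 100, 660)), -1)) = Mul(79, Pow(Add(-944, 553), -1)) = Mul(79, Pow(-391, -1)) = Mul(79, Rational(-1, 391)) = Rational(-79, 391)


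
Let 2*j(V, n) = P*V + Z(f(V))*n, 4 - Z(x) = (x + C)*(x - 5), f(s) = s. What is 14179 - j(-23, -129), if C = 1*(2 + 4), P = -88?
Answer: -17277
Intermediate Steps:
C = 6 (C = 1*6 = 6)
Z(x) = 4 - (-5 + x)*(6 + x) (Z(x) = 4 - (x + 6)*(x - 5) = 4 - (6 + x)*(-5 + x) = 4 - (-5 + x)*(6 + x))
j(V, n) = -44*V + n*(34 - V - V**2)/2 (j(V, n) = (-88*V + (34 - V - V**2)*n)/2 = (-88*V + n*(34 - V - V**2))/2 = -44*V + n*(34 - V - V**2)/2)
14179 - j(-23, -129) = 14179 - (-44*(-23) - 1/2*(-129)*(-34 - 23 + (-23)**2)) = 14179 - (1012 - 1/2*(-129)*(-34 - 23 + 529)) = 14179 - (1012 - 1/2*(-129)*472) = 14179 - (1012 + 30444) = 14179 - 1*31456 = 14179 - 31456 = -17277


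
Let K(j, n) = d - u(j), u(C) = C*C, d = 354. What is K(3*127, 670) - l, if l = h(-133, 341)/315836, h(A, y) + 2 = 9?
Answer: -45735263659/315836 ≈ -1.4481e+5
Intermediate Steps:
h(A, y) = 7 (h(A, y) = -2 + 9 = 7)
u(C) = C²
K(j, n) = 354 - j²
l = 7/315836 ≈ 2.2163e-5
K(3*127, 670) - l = (354 - (3*127)²) - 1*7/315836 = (354 - 1*381²) - 7/315836 = (354 - 1*145161) - 7/315836 = (354 - 145161) - 7/315836 = -144807 - 7/315836 = -45735263659/315836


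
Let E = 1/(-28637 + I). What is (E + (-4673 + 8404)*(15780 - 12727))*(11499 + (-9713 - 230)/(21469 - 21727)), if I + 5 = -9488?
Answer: 258572142083763493/1967508 ≈ 1.3142e+11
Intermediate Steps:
I = -9493 (I = -5 - 9488 = -9493)
E = -1/38130 (E = 1/(-28637 - 9493) = 1/(-38130) = -1/38130 ≈ -2.6226e-5)
(E + (-4673 + 8404)*(15780 - 12727))*(11499 + (-9713 - 230)/(21469 - 21727)) = (-1/38130 + (-4673 + 8404)*(15780 - 12727))*(11499 + (-9713 - 230)/(21469 - 21727)) = (-1/38130 + 3731*3053)*(11499 - 9943/(-258)) = (-1/38130 + 11390743)*(11499 - 9943*(-1/258)) = 434329030589*(11499 + 9943/258)/38130 = (434329030589/38130)*(2976685/258) = 258572142083763493/1967508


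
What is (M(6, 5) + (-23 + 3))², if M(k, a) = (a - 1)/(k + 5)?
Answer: 46656/121 ≈ 385.59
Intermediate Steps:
M(k, a) = (-1 + a)/(5 + k)
(M(6, 5) + (-23 + 3))² = ((-1 + 5)/(5 + 6) + (-23 + 3))² = (4/11 - 20)² = (-216/11)² = 46656/121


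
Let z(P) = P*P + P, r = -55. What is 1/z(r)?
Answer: 1/2970 ≈ 0.00033670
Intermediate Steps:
z(P) = P + P² (z(P) = P² + P = P + P²)
1/z(r) = 1/(-55*(1 - 55)) = 1/(-55*(-54)) = 1/2970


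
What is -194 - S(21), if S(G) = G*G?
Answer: -635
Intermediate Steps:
S(G) = G²
-194 - S(21) = -194 - 1*21² = -194 - 1*441 = -194 - 441 = -635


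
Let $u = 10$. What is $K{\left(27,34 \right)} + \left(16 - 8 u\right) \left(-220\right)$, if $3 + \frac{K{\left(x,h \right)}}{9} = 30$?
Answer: $14323$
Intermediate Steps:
$K{\left(x,h \right)} = 243$ ($K{\left(x,h \right)} = -27 + 9 \cdot 30 = -27 + 270 = 243$)
$K{\left(27,34 \right)} + \left(16 - 8 u\right) \left(-220\right) = 243 + \left(16 - 80\right) \left(-220\right) = 243 - -14080 = 243 + 14080 = 14323$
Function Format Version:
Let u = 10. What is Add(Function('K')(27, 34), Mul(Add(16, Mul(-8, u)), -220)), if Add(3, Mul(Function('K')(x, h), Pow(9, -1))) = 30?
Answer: 14323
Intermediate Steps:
Function('K')(x, h) = 243 (Function('K')(x, h) = Add(-27, Mul(9, 30)) = Add(-27, 270) = 243)
Add(Function('K')(27, 34), Mul(Add(16, Mul(-8, u)), -220)) = Add(243, Mul(Add(16, Mul(-8, 10)), -220)) = Add(243, Mul(Add(16, -80), -220)) = Add(243, Mul(-64, -220)) = Add(243, 14080) = 14323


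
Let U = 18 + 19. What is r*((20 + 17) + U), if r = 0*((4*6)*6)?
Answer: 0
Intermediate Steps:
r = 0 (r = 0*(24*6) = 0*144 = 0)
U = 37
r*((20 + 17) + U) = 0*((20 + 17) + 37) = 0*(37 + 37) = 0*74 = 0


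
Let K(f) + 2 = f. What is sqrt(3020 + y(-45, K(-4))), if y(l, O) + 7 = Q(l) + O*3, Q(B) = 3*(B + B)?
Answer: 5*sqrt(109) ≈ 52.202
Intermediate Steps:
K(f) = -2 + f
Q(B) = 6*B (Q(B) = 3*(2*B) = 6*B)
y(l, O) = -7 + 3*O + 6*l (y(l, O) = -7 + (6*l + O*3) = -7 + (6*l + 3*O) = -7 + (3*O + 6*l) = -7 + 3*O + 6*l)
sqrt(3020 + y(-45, K(-4))) = sqrt(3020 + (-7 + 3*(-2 - 4) + 6*(-45))) = sqrt(3020 + (-7 + 3*(-6) - 270)) = sqrt(3020 + (-7 - 18 - 270)) = sqrt(3020 - 295) = sqrt(2725) = 5*sqrt(109)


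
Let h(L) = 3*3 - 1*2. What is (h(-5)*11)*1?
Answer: 77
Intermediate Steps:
h(L) = 7 (h(L) = 9 - 2 = 7)
(h(-5)*11)*1 = (7*11)*1 = 77*1 = 77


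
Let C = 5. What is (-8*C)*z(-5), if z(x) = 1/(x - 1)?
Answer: 20/3 ≈ 6.6667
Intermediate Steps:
z(x) = 1/(-1 + x)
(-8*C)*z(-5) = (-8*5)/(-1 - 5) = -40/(-6) = -40*(-⅙) = 20/3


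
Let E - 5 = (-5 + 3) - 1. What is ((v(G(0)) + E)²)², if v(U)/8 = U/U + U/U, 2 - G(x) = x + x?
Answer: 104976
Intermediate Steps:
G(x) = 2 - 2*x (G(x) = 2 - (x + x) = 2 - 2*x)
v(U) = 16 (v(U) = 8*(U/U + U/U) = 8*(1 + 1) = 8*2 = 16)
E = 2 (E = 5 + ((-5 + 3) - 1) = 5 + (-2 - 1) = 5 - 3 = 2)
((v(G(0)) + E)²)² = ((16 + 2)²)² = (18²)² = 324² = 104976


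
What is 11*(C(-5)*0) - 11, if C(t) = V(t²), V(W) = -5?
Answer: -11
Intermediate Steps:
C(t) = -5
11*(C(-5)*0) - 11 = 11*(-5*0) - 11 = 11*0 - 11 = 0 - 11 = -11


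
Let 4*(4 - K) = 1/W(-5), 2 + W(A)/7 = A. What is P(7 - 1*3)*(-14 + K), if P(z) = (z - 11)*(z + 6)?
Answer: 9795/14 ≈ 699.64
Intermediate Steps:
W(A) = -14 + 7*A
P(z) = (-11 + z)*(6 + z)
K = 785/196 (K = 4 - 1/(4*(-14 + 7*(-5))) = 4 - 1/(4*(-14 - 35)) = 4 - ¼/(-49) = 4 - ¼*(-1/49) = 4 + 1/196 = 785/196 ≈ 4.0051)
P(7 - 1*3)*(-14 + K) = (-66 + (7 - 1*3)² - 5*(7 - 1*3))*(-14 + 785/196) = (-66 + (7 - 3)² - 5*(7 - 3))*(-1959/196) = (-66 + 4² - 5*4)*(-1959/196) = (-66 + 16 - 20)*(-1959/196) = -70*(-1959/196) = 9795/14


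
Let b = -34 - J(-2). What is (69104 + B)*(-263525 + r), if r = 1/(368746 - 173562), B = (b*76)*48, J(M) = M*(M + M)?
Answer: 270398334939943/12199 ≈ 2.2166e+10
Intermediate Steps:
J(M) = 2*M² (J(M) = M*(2*M) = 2*M²)
b = -42 (b = -34 - 2*(-2)² = -34 - 2*4 = -34 - 1*8 = -34 - 8 = -42)
B = -153216 (B = -42*76*48 = -3192*48 = -153216)
r = 1/195184 ≈ 5.1234e-6
(69104 + B)*(-263525 + r) = (69104 - 153216)*(-263525 + 1/195184) = -84112*(-51435863599/195184) = 270398334939943/12199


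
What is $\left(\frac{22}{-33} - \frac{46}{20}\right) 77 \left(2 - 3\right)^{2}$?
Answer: $- \frac{6853}{30} \approx -228.43$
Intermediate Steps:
$\left(\frac{22}{-33} - \frac{46}{20}\right) 77 \left(2 - 3\right)^{2} = \left(22 \left(- \frac{1}{33}\right) - \frac{23}{10}\right) 77 \left(-1\right)^{2} = \left(- \frac{2}{3} - \frac{23}{10}\right) 77 \cdot 1 = \left(- \frac{89}{30}\right) 77 \cdot 1 = \left(- \frac{6853}{30}\right) 1 = - \frac{6853}{30}$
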